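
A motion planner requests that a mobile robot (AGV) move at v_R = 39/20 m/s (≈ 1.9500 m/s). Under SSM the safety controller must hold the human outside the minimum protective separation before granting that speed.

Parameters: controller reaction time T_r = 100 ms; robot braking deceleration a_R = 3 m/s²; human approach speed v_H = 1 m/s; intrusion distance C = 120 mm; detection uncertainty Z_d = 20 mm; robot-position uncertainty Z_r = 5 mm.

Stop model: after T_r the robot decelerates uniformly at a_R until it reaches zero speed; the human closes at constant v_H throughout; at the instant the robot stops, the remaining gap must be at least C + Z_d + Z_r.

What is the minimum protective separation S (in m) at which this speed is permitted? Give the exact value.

S_min = 1379/800 m = 1.7237 m

braking lasts T_s = (39/20)/3 = 0.6500 s
reaction-phase robot travel = 1.9500·0.1000 = 0.1950 m
braking distance = 1.9500²/(2·3.0000) = 0.6338 m
human over T_r+T_s: 1.0000·(0.1000+0.6500) = 0.7500 m
C+Z_d+Z_r = 0.1200+0.0200+0.0050 = 0.1450 m
S_min ≈ 0.1950+0.6338+0.7500+0.1450  ⇒  S_min = 1379/800 m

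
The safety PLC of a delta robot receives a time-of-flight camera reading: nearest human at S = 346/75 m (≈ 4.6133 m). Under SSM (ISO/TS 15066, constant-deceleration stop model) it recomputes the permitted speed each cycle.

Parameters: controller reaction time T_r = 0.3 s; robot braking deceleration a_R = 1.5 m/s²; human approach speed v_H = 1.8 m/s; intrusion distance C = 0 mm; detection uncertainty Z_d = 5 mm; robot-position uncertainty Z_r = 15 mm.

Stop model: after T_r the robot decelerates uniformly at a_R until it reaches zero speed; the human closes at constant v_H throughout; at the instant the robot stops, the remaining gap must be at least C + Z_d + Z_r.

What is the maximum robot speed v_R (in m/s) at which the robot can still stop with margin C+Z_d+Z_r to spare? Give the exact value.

at the boundary: (1/3)·v² + (3/2)·v + (-304/75) = 0
  disc = (3/2)² − 4·(1/3)·(-304/75) = 6889/900 ; √disc = 83/30
  v_R = (−(3/2) + 83/30) / (2·(1/3)) = 19/10 m/s
check:
braking lasts T_s = (19/10)/(3/2) = 1.2667 s
robot in T_r: 1.9000·0.3000 = 0.5700 m
robot covers 1.9000·1.2667 − ½·1.5000·1.2667² = 1.2033 m while stopping
human over T_r+T_s: 1.8000·(0.3000+1.2667) = 2.8200 m
residual clearance needed = 0.0000+0.0050+0.0150 = 0.0200 m
sum ≈ 0.5700+1.2033+2.8200+0.0200 ≈ 4.6133 m = S ✓

v_R_max = 19/10 m/s = 1.9000 m/s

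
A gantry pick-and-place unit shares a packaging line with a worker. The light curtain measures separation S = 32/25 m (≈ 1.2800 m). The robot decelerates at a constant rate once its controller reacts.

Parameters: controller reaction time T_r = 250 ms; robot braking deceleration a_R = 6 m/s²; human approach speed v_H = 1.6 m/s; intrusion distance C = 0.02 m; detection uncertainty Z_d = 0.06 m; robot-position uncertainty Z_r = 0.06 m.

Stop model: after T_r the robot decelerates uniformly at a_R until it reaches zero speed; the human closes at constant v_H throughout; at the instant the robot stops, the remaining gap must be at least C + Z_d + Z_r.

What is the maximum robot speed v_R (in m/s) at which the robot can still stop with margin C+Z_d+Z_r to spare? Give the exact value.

at the boundary: (1/12)·v² + (31/60)·v + (-37/50) = 0
  disc = (31/60)² − 4·(1/12)·(-37/50) = 1849/3600 ; √disc = 43/60
  v_R = (−(31/60) + 43/60) / (2·(1/12)) = 6/5 m/s
check:
stop time T_s = (6/5)/6 = 0.2000 s
robot covers v_R·T_r = 1.2000·0.2500 = 0.3000 m before braking
robot under decel: 1.2000²/(2·6.0000) = 0.1200 m
human closes 1.6000·0.4500 = 0.7200 m
residual clearance needed = 0.0200+0.0600+0.0600 = 0.1400 m
sum ≈ 0.3000+0.1200+0.7200+0.1400 ≈ 1.2800 m = S ✓

v_R_max = 6/5 m/s = 1.2000 m/s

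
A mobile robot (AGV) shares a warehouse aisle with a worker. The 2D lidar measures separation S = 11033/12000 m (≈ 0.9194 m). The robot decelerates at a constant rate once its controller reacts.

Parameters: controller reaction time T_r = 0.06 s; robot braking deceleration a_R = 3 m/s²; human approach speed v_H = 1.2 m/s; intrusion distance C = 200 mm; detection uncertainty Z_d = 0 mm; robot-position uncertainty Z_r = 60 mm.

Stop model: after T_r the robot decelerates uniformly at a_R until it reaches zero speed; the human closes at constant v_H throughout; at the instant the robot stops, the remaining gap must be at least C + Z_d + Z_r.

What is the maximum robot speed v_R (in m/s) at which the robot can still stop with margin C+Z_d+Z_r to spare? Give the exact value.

v_R_max = 19/20 m/s = 0.9500 m/s

at the boundary: (1/6)·v² + (23/50)·v + (-7049/12000) = 0
  disc = (23/50)² − 4·(1/6)·(-7049/12000) = 54289/90000 ; √disc = 233/300
  v_R = (−(23/50) + 233/300) / (2·(1/6)) = 19/20 m/s
check:
braking lasts T_s = (19/20)/3 = 0.3167 s
reaction-phase robot travel = 0.9500·0.0600 = 0.0570 m
robot covers 0.9500·0.3167 − ½·3.0000·0.3167² = 0.1504 m while stopping
human over T_r+T_s: 1.2000·(0.0600+0.3167) = 0.4520 m
residual clearance needed = 0.2000+0.0000+0.0600 = 0.2600 m
sum ≈ 0.0570+0.1504+0.4520+0.2600 ≈ 0.9194 m = S ✓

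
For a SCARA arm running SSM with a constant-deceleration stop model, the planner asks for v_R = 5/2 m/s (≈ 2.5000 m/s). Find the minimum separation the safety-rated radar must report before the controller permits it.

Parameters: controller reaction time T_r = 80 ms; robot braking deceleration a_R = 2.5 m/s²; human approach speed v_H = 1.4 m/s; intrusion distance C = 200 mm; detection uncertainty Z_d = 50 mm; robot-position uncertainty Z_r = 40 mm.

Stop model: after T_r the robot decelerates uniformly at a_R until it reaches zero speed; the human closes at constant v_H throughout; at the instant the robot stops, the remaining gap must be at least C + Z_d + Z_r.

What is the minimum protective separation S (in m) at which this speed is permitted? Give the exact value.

S_min = 813/250 m = 3.2520 m

T_s = v_R/a_R = (5/2)/(5/2) = 1.0000 s
reaction-phase robot travel = 2.5000·0.0800 = 0.2000 m
robot under decel: 2.5000²/(2·2.5000) = 1.2500 m
person approaches 1.4000·(0.0800+1.0000) = 1.5120 m
margins: 0.2000+0.0500+0.0400 = 0.2900 m
S_min ≈ 0.2000+1.2500+1.5120+0.2900  ⇒  S_min = 813/250 m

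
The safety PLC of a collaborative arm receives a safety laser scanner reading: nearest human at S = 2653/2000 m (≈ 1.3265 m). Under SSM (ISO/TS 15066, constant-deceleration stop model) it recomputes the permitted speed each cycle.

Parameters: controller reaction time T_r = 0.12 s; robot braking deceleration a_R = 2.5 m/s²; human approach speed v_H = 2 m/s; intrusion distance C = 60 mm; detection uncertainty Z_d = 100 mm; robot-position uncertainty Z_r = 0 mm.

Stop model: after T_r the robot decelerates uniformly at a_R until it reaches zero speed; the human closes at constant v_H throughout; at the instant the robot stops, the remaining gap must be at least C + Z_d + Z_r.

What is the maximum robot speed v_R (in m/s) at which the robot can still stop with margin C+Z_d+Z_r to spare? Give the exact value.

v_R_max = 17/20 m/s = 0.8500 m/s

at the boundary: (1/5)·v² + (23/25)·v + (-1853/2000) = 0
  disc = (23/25)² − 4·(1/5)·(-1853/2000) = 3969/2500 ; √disc = 63/50
  v_R = (−(23/25) + 63/50) / (2·(1/5)) = 17/20 m/s
check:
stop time T_s = (17/20)/(5/2) = 0.3400 s
reaction-phase robot travel = 0.8500·0.1200 = 0.1020 m
robot under decel: 0.8500²/(2·2.5000) = 0.1445 m
human closes 2.0000·0.4600 = 0.9200 m
margins: 0.0600+0.1000+0.0000 = 0.1600 m
sum ≈ 0.1020+0.1445+0.9200+0.1600 ≈ 1.3265 m = S ✓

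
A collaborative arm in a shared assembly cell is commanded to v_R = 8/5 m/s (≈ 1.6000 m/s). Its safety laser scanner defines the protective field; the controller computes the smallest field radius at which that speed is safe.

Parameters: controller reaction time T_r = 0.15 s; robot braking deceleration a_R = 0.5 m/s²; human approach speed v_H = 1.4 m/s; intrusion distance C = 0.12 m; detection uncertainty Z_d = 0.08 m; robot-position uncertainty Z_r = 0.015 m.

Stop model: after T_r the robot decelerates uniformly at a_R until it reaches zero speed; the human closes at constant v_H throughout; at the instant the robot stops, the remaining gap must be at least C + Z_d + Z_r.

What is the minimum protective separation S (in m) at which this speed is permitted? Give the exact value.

T_s = v_R/a_R = (8/5)/(1/2) = 3.2000 s
robot in T_r: 1.6000·0.1500 = 0.2400 m
robot covers 1.6000·3.2000 − ½·0.5000·3.2000² = 2.5600 m while stopping
person approaches 1.4000·(0.1500+3.2000) = 4.6900 m
C+Z_d+Z_r = 0.1200+0.0800+0.0150 = 0.2150 m
S_min ≈ 0.2400+2.5600+4.6900+0.2150  ⇒  S_min = 1541/200 m

S_min = 1541/200 m = 7.7050 m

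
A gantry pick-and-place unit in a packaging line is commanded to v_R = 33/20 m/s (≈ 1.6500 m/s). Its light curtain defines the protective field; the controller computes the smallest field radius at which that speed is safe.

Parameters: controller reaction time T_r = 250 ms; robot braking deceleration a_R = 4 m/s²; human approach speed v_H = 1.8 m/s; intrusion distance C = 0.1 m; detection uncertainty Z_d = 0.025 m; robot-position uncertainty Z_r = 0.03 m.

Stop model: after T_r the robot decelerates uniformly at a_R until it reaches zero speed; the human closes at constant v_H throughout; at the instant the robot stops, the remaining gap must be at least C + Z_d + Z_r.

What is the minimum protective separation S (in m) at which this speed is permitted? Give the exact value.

stop time T_s = (33/20)/4 = 0.4125 s
robot covers v_R·T_r = 1.6500·0.2500 = 0.4125 m before braking
robot covers 1.6500·0.4125 − ½·4.0000·0.4125² = 0.3403 m while stopping
person approaches 1.8000·(0.2500+0.4125) = 1.1925 m
margins: 0.1000+0.0250+0.0300 = 0.1550 m
S_min ≈ 0.4125+0.3403+1.1925+0.1550  ⇒  S_min = 6721/3200 m

S_min = 6721/3200 m = 2.1003 m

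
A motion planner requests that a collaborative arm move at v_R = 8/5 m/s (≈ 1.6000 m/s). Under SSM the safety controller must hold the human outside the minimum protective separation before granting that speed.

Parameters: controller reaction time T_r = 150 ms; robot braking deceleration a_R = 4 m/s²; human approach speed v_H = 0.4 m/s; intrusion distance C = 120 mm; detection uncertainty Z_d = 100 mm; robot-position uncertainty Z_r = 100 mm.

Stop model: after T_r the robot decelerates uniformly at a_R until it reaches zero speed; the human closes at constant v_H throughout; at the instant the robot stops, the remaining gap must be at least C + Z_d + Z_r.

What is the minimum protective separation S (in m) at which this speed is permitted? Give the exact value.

braking lasts T_s = (8/5)/4 = 0.4000 s
robot covers v_R·T_r = 1.6000·0.1500 = 0.2400 m before braking
braking distance = 1.6000²/(2·4.0000) = 0.3200 m
human over T_r+T_s: 0.4000·(0.1500+0.4000) = 0.2200 m
residual clearance needed = 0.1200+0.1000+0.1000 = 0.3200 m
S_min ≈ 0.2400+0.3200+0.2200+0.3200  ⇒  S_min = 11/10 m

S_min = 11/10 m = 1.1000 m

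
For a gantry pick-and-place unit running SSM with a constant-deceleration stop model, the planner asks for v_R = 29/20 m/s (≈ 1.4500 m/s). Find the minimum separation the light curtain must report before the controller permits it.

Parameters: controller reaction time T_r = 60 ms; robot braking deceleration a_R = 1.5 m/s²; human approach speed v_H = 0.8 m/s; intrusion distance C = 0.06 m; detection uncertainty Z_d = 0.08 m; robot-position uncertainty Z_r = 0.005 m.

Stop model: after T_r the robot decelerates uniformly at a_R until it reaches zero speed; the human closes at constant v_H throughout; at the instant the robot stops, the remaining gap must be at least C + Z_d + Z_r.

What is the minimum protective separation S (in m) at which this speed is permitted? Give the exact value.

S_min = 421/240 m = 1.7542 m

T_s = v_R/a_R = (29/20)/(3/2) = 0.9667 s
robot in T_r: 1.4500·0.0600 = 0.0870 m
braking distance = 1.4500²/(2·1.5000) = 0.7008 m
human closes 0.8000·1.0267 = 0.8213 m
C+Z_d+Z_r = 0.0600+0.0800+0.0050 = 0.1450 m
S_min ≈ 0.0870+0.7008+0.8213+0.1450  ⇒  S_min = 421/240 m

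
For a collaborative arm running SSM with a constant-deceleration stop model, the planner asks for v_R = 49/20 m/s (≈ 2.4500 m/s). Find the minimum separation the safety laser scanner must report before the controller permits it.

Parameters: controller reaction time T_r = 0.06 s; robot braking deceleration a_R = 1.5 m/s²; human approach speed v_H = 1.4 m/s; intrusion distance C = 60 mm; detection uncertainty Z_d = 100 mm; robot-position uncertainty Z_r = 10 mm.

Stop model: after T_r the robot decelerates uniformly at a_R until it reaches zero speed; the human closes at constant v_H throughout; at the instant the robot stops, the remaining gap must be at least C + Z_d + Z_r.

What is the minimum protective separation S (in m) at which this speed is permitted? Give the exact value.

braking lasts T_s = (49/20)/(3/2) = 1.6333 s
robot in T_r: 2.4500·0.0600 = 0.1470 m
braking distance = 2.4500²/(2·1.5000) = 2.0008 m
person approaches 1.4000·(0.0600+1.6333) = 2.3707 m
residual clearance needed = 0.0600+0.1000+0.0100 = 0.1700 m
S_min ≈ 0.1470+2.0008+2.3707+0.1700  ⇒  S_min = 9377/2000 m

S_min = 9377/2000 m = 4.6885 m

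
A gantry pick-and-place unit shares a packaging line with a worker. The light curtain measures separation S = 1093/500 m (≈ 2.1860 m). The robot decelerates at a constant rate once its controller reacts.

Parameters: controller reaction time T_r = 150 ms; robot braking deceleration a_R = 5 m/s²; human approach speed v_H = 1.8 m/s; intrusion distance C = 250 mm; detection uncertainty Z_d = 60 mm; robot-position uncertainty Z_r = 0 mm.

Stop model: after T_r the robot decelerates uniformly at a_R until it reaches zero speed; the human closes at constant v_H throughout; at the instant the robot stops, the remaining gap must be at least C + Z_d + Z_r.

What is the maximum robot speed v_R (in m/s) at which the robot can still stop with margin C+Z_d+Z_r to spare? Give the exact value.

v_R_max = 11/5 m/s = 2.2000 m/s

quadratic (1/10)·v² + (51/100)·v + (-803/500) = 0
  disc = (51/100)² − 4·(1/10)·(-803/500) = 361/400 ; √disc = 19/20
  v_R = (−(51/100) + 19/20) / (2·(1/10)) = 11/5 m/s
check:
stop time T_s = (11/5)/5 = 0.4400 s
robot in T_r: 2.2000·0.1500 = 0.3300 m
robot covers 2.2000·0.4400 − ½·5.0000·0.4400² = 0.4840 m while stopping
person approaches 1.8000·(0.1500+0.4400) = 1.0620 m
residual clearance needed = 0.2500+0.0600+0.0000 = 0.3100 m
sum ≈ 0.3300+0.4840+1.0620+0.3100 ≈ 2.1860 m = S ✓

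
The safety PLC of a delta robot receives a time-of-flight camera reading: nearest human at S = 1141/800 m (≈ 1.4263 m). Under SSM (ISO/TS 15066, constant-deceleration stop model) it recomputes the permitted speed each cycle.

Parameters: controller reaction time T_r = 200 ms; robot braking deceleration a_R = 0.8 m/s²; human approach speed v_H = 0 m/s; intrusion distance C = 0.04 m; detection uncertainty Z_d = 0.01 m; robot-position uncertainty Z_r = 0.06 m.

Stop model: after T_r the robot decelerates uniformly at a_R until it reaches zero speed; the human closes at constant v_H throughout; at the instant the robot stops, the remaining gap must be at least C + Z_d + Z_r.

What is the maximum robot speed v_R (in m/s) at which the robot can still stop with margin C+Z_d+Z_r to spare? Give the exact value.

quadratic (5/8)·v² + (1/5)·v + (-1053/800) = 0
  disc = (1/5)² − 4·(5/8)·(-1053/800) = 5329/1600 ; √disc = 73/40
  v_R = (−(1/5) + 73/40) / (2·(5/8)) = 13/10 m/s
check:
braking lasts T_s = (13/10)/(4/5) = 1.6250 s
reaction-phase robot travel = 1.3000·0.2000 = 0.2600 m
robot under decel: 1.3000²/(2·0.8000) = 1.0562 m
person approaches 0.0000·(0.2000+1.6250) = 0.0000 m
C+Z_d+Z_r = 0.0400+0.0100+0.0600 = 0.1100 m
sum ≈ 0.2600+1.0562+0.0000+0.1100 ≈ 1.4263 m = S ✓

v_R_max = 13/10 m/s = 1.3000 m/s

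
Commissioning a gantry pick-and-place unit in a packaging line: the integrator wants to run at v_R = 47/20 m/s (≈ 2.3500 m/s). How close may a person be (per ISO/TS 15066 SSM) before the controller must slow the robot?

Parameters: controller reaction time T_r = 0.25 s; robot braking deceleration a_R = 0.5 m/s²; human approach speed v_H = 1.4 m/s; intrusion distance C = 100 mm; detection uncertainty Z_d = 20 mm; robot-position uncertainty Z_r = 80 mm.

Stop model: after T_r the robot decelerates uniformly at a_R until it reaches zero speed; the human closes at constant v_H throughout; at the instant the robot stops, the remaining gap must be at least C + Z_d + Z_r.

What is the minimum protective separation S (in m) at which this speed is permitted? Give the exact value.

stop time T_s = (47/20)/(1/2) = 4.7000 s
robot in T_r: 2.3500·0.2500 = 0.5875 m
robot covers 2.3500·4.7000 − ½·0.5000·4.7000² = 5.5225 m while stopping
human over T_r+T_s: 1.4000·(0.2500+4.7000) = 6.9300 m
margins: 0.1000+0.0200+0.0800 = 0.2000 m
S_min ≈ 0.5875+5.5225+6.9300+0.2000  ⇒  S_min = 331/25 m

S_min = 331/25 m = 13.2400 m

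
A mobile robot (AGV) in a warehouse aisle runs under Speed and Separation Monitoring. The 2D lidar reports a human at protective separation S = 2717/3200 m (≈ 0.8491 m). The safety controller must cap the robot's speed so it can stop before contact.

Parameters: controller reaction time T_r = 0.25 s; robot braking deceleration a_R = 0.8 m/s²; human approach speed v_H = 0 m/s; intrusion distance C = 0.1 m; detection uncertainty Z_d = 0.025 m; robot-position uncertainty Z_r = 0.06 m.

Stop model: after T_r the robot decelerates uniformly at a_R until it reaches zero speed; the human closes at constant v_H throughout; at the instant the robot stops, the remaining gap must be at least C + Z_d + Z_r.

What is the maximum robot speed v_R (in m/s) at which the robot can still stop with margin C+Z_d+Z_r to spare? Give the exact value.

v_R_max = 17/20 m/s = 0.8500 m/s

quadratic (5/8)·v² + (1/4)·v + (-85/128) = 0
  disc = (1/4)² − 4·(5/8)·(-85/128) = 441/256 ; √disc = 21/16
  v_R = (−(1/4) + 21/16) / (2·(5/8)) = 17/20 m/s
check:
T_s = v_R/a_R = (17/20)/(4/5) = 1.0625 s
reaction-phase robot travel = 0.8500·0.2500 = 0.2125 m
robot covers 0.8500·1.0625 − ½·0.8000·1.0625² = 0.4516 m while stopping
human closes 0.0000·1.3125 = 0.0000 m
C+Z_d+Z_r = 0.1000+0.0250+0.0600 = 0.1850 m
sum ≈ 0.2125+0.4516+0.0000+0.1850 ≈ 0.8491 m = S ✓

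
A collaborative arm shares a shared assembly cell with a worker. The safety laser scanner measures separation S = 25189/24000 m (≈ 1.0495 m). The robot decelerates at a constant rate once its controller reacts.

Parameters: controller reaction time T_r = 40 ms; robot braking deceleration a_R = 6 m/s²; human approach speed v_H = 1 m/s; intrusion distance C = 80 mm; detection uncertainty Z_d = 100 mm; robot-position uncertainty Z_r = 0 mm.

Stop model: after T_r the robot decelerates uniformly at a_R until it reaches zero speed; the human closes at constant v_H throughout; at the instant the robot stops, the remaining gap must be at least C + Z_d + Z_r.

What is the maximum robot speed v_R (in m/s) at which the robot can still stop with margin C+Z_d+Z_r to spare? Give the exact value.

v_R_max = 43/20 m/s = 2.1500 m/s

collect terms ⇒ (1/12)·v_R² + (31/150)·v_R + (-19909/24000) = 0
  disc = (31/150)² − 4·(1/12)·(-19909/24000) = 12769/40000 ; √disc = 113/200
  v_R = (−(31/150) + 113/200) / (2·(1/12)) = 43/20 m/s
check:
T_s = v_R/a_R = (43/20)/6 = 0.3583 s
robot in T_r: 2.1500·0.0400 = 0.0860 m
robot under decel: 2.1500²/(2·6.0000) = 0.3852 m
human closes 1.0000·0.3983 = 0.3983 m
margins: 0.0800+0.1000+0.0000 = 0.1800 m
sum ≈ 0.0860+0.3852+0.3983+0.1800 ≈ 1.0495 m = S ✓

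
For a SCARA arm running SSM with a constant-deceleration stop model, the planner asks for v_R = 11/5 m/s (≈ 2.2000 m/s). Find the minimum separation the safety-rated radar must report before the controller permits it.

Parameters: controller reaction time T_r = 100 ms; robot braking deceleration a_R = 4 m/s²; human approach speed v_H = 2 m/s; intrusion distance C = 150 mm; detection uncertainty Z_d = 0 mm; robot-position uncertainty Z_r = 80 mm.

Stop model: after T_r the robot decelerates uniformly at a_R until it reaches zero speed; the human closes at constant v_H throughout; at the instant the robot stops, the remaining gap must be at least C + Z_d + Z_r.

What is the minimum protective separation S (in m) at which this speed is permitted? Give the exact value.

S_min = 471/200 m = 2.3550 m

braking lasts T_s = (11/5)/4 = 0.5500 s
robot covers v_R·T_r = 2.2000·0.1000 = 0.2200 m before braking
robot under decel: 2.2000²/(2·4.0000) = 0.6050 m
human closes 2.0000·0.6500 = 1.3000 m
residual clearance needed = 0.1500+0.0000+0.0800 = 0.2300 m
S_min ≈ 0.2200+0.6050+1.3000+0.2300  ⇒  S_min = 471/200 m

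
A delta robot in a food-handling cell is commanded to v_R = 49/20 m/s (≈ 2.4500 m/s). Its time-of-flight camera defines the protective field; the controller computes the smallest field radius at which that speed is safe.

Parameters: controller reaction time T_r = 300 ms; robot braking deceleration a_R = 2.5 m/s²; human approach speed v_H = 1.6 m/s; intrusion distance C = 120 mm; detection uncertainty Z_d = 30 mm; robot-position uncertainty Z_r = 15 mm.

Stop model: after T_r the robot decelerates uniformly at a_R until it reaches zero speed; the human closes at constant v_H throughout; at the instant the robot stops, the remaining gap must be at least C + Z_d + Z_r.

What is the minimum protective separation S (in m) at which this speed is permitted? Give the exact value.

S_min = 8297/2000 m = 4.1485 m

T_s = v_R/a_R = (49/20)/(5/2) = 0.9800 s
reaction-phase robot travel = 2.4500·0.3000 = 0.7350 m
robot covers 2.4500·0.9800 − ½·2.5000·0.9800² = 1.2005 m while stopping
human over T_r+T_s: 1.6000·(0.3000+0.9800) = 2.0480 m
margins: 0.1200+0.0300+0.0150 = 0.1650 m
S_min ≈ 0.7350+1.2005+2.0480+0.1650  ⇒  S_min = 8297/2000 m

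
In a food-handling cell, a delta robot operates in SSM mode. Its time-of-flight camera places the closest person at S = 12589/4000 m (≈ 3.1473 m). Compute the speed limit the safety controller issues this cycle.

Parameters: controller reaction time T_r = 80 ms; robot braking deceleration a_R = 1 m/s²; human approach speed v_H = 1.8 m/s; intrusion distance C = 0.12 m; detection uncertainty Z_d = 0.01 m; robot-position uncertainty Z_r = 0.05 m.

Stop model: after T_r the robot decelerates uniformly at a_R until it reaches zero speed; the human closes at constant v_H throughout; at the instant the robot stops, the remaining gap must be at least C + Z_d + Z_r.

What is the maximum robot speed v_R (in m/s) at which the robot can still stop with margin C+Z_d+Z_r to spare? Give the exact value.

at the boundary: (1/2)·v² + (47/25)·v + (-11293/4000) = 0
  disc = (47/25)² − 4·(1/2)·(-11293/4000) = 91809/10000 ; √disc = 303/100
  v_R = (−(47/25) + 303/100) / (2·(1/2)) = 23/20 m/s
check:
braking lasts T_s = (23/20)/1 = 1.1500 s
robot covers v_R·T_r = 1.1500·0.0800 = 0.0920 m before braking
robot covers 1.1500·1.1500 − ½·1.0000·1.1500² = 0.6613 m while stopping
human closes 1.8000·1.2300 = 2.2140 m
C+Z_d+Z_r = 0.1200+0.0100+0.0500 = 0.1800 m
sum ≈ 0.0920+0.6613+2.2140+0.1800 ≈ 3.1473 m = S ✓

v_R_max = 23/20 m/s = 1.1500 m/s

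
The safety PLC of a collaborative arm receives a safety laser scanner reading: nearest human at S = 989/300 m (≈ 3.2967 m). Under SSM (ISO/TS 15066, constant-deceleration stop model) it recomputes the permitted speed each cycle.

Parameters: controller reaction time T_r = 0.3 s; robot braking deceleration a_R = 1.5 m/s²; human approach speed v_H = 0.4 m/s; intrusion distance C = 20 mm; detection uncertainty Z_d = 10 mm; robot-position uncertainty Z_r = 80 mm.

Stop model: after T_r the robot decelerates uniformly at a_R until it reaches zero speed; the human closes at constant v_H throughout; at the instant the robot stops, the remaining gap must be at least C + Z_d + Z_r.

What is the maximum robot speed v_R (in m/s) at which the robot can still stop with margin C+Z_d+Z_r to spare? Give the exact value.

v_R_max = 23/10 m/s = 2.3000 m/s

at the boundary: (1/3)·v² + (17/30)·v + (-46/15) = 0
  disc = (17/30)² − 4·(1/3)·(-46/15) = 441/100 ; √disc = 21/10
  v_R = (−(17/30) + 21/10) / (2·(1/3)) = 23/10 m/s
check:
braking lasts T_s = (23/10)/(3/2) = 1.5333 s
reaction-phase robot travel = 2.3000·0.3000 = 0.6900 m
braking distance = 2.3000²/(2·1.5000) = 1.7633 m
human over T_r+T_s: 0.4000·(0.3000+1.5333) = 0.7333 m
residual clearance needed = 0.0200+0.0100+0.0800 = 0.1100 m
sum ≈ 0.6900+1.7633+0.7333+0.1100 ≈ 3.2967 m = S ✓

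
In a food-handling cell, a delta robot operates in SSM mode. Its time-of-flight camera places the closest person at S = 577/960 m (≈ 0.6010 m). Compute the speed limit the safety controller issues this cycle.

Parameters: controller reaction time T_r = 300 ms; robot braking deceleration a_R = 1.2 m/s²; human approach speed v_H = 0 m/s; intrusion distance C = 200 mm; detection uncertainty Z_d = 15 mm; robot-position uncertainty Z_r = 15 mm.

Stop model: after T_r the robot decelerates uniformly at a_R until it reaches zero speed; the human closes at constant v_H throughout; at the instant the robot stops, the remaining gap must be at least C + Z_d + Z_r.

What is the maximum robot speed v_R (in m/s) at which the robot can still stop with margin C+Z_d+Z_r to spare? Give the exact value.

v_R_max = 13/20 m/s = 0.6500 m/s

quadratic (5/12)·v² + (3/10)·v + (-1781/4800) = 0
  disc = (3/10)² − 4·(5/12)·(-1781/4800) = 10201/14400 ; √disc = 101/120
  v_R = (−(3/10) + 101/120) / (2·(5/12)) = 13/20 m/s
check:
T_s = v_R/a_R = (13/20)/(6/5) = 0.5417 s
reaction-phase robot travel = 0.6500·0.3000 = 0.1950 m
robot covers 0.6500·0.5417 − ½·1.2000·0.5417² = 0.1760 m while stopping
human closes 0.0000·0.8417 = 0.0000 m
C+Z_d+Z_r = 0.2000+0.0150+0.0150 = 0.2300 m
sum ≈ 0.1950+0.1760+0.0000+0.2300 ≈ 0.6010 m = S ✓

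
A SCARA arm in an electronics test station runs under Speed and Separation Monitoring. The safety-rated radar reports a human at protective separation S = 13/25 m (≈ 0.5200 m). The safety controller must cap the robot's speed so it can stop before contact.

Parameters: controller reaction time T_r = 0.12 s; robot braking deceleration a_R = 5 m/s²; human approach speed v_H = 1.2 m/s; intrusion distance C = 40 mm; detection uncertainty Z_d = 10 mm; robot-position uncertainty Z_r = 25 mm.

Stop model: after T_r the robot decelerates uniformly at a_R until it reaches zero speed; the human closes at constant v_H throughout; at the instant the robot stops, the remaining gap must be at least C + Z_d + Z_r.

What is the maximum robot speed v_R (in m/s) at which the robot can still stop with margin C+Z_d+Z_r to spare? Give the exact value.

at the boundary: (1/10)·v² + (9/25)·v + (-301/1000) = 0
  disc = (9/25)² − 4·(1/10)·(-301/1000) = 1/4 ; √disc = 1/2
  v_R = (−(9/25) + 1/2) / (2·(1/10)) = 7/10 m/s
check:
T_s = v_R/a_R = (7/10)/5 = 0.1400 s
robot in T_r: 0.7000·0.1200 = 0.0840 m
robot under decel: 0.7000²/(2·5.0000) = 0.0490 m
person approaches 1.2000·(0.1200+0.1400) = 0.3120 m
C+Z_d+Z_r = 0.0400+0.0100+0.0250 = 0.0750 m
sum ≈ 0.0840+0.0490+0.3120+0.0750 ≈ 0.5200 m = S ✓

v_R_max = 7/10 m/s = 0.7000 m/s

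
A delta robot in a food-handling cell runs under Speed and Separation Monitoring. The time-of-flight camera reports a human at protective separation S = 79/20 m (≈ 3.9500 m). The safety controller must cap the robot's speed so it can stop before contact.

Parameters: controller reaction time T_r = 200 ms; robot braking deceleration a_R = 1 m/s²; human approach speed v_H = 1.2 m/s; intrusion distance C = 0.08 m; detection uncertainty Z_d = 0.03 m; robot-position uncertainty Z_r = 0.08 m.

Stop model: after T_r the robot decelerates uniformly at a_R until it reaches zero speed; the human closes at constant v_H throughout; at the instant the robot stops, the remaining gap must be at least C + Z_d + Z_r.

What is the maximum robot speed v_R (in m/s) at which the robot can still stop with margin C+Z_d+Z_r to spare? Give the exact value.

quadratic (1/2)·v² + (7/5)·v + (-88/25) = 0
  disc = (7/5)² − 4·(1/2)·(-88/25) = 9 ; √disc = 3
  v_R = (−(7/5) + 3) / (2·(1/2)) = 8/5 m/s
check:
T_s = v_R/a_R = (8/5)/1 = 1.6000 s
robot covers v_R·T_r = 1.6000·0.2000 = 0.3200 m before braking
robot covers 1.6000·1.6000 − ½·1.0000·1.6000² = 1.2800 m while stopping
person approaches 1.2000·(0.2000+1.6000) = 2.1600 m
residual clearance needed = 0.0800+0.0300+0.0800 = 0.1900 m
sum ≈ 0.3200+1.2800+2.1600+0.1900 ≈ 3.9500 m = S ✓

v_R_max = 8/5 m/s = 1.6000 m/s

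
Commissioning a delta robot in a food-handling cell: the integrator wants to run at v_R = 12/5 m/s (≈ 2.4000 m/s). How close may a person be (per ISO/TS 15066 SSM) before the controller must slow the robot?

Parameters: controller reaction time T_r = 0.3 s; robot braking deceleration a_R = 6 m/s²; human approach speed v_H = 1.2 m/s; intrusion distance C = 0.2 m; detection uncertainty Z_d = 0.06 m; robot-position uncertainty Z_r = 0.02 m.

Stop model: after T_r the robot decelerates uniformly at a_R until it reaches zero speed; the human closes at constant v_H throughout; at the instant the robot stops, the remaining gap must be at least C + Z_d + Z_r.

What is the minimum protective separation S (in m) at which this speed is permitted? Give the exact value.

stop time T_s = (12/5)/6 = 0.4000 s
robot covers v_R·T_r = 2.4000·0.3000 = 0.7200 m before braking
braking distance = 2.4000²/(2·6.0000) = 0.4800 m
human over T_r+T_s: 1.2000·(0.3000+0.4000) = 0.8400 m
margins: 0.2000+0.0600+0.0200 = 0.2800 m
S_min ≈ 0.7200+0.4800+0.8400+0.2800  ⇒  S_min = 58/25 m

S_min = 58/25 m = 2.3200 m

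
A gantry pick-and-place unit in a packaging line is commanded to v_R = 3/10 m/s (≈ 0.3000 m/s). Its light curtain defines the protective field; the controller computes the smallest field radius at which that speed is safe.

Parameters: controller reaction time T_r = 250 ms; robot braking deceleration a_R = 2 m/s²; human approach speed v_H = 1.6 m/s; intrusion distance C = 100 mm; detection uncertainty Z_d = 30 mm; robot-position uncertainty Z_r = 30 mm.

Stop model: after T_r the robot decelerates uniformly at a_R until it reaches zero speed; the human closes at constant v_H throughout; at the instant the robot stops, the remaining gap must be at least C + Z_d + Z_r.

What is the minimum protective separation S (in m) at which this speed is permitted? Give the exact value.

braking lasts T_s = (3/10)/2 = 0.1500 s
robot covers v_R·T_r = 0.3000·0.2500 = 0.0750 m before braking
braking distance = 0.3000²/(2·2.0000) = 0.0225 m
human closes 1.6000·0.4000 = 0.6400 m
C+Z_d+Z_r = 0.1000+0.0300+0.0300 = 0.1600 m
S_min ≈ 0.0750+0.0225+0.6400+0.1600  ⇒  S_min = 359/400 m

S_min = 359/400 m = 0.8975 m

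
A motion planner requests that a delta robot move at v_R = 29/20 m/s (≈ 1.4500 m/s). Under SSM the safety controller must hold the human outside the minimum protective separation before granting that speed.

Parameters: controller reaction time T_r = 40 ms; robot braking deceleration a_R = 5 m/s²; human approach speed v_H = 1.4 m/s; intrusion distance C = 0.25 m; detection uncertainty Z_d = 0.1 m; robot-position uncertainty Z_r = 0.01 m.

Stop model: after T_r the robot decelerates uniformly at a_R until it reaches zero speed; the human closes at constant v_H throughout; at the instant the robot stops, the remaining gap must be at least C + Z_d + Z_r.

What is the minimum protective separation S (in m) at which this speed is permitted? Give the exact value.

S_min = 4361/4000 m = 1.0902 m

braking lasts T_s = (29/20)/5 = 0.2900 s
robot in T_r: 1.4500·0.0400 = 0.0580 m
robot under decel: 1.4500²/(2·5.0000) = 0.2102 m
human closes 1.4000·0.3300 = 0.4620 m
residual clearance needed = 0.2500+0.1000+0.0100 = 0.3600 m
S_min ≈ 0.0580+0.2102+0.4620+0.3600  ⇒  S_min = 4361/4000 m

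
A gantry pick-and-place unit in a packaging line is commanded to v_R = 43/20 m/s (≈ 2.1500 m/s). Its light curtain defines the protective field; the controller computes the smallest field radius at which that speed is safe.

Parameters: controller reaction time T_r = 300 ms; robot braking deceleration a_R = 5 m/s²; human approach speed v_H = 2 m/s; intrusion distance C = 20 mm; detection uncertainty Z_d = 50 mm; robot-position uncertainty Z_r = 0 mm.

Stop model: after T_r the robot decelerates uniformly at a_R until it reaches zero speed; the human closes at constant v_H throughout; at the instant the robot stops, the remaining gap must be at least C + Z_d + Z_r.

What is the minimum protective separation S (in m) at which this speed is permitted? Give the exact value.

stop time T_s = (43/20)/5 = 0.4300 s
robot in T_r: 2.1500·0.3000 = 0.6450 m
robot under decel: 2.1500²/(2·5.0000) = 0.4622 m
human closes 2.0000·0.7300 = 1.4600 m
margins: 0.0200+0.0500+0.0000 = 0.0700 m
S_min ≈ 0.6450+0.4622+1.4600+0.0700  ⇒  S_min = 10549/4000 m

S_min = 10549/4000 m = 2.6372 m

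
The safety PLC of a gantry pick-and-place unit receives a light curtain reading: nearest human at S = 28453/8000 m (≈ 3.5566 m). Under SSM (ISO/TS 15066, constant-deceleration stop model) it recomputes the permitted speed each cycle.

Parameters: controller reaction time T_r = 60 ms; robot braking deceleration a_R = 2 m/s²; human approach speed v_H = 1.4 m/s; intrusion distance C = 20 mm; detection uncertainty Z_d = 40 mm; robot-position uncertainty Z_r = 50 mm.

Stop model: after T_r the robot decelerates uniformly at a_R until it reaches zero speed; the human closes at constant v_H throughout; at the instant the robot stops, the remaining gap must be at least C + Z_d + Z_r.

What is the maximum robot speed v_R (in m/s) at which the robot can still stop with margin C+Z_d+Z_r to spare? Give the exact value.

v_R_max = 49/20 m/s = 2.4500 m/s

quadratic (1/4)·v² + (19/25)·v + (-26901/8000) = 0
  disc = (19/25)² − 4·(1/4)·(-26901/8000) = 157609/40000 ; √disc = 397/200
  v_R = (−(19/25) + 397/200) / (2·(1/4)) = 49/20 m/s
check:
T_s = v_R/a_R = (49/20)/2 = 1.2250 s
robot in T_r: 2.4500·0.0600 = 0.1470 m
braking distance = 2.4500²/(2·2.0000) = 1.5006 m
human closes 1.4000·1.2850 = 1.7990 m
residual clearance needed = 0.0200+0.0400+0.0500 = 0.1100 m
sum ≈ 0.1470+1.5006+1.7990+0.1100 ≈ 3.5566 m = S ✓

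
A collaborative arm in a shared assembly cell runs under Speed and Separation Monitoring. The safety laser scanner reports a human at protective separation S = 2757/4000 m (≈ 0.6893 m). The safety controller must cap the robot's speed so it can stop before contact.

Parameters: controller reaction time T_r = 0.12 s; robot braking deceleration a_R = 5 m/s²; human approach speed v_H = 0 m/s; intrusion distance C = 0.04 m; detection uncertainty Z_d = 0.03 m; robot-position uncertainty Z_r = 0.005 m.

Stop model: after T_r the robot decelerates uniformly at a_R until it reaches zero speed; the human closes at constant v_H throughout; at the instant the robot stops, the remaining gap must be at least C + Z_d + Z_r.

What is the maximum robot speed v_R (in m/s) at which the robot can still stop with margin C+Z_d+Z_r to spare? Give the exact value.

at the boundary: (1/10)·v² + (3/25)·v + (-2457/4000) = 0
  disc = (3/25)² − 4·(1/10)·(-2457/4000) = 2601/10000 ; √disc = 51/100
  v_R = (−(3/25) + 51/100) / (2·(1/10)) = 39/20 m/s
check:
braking lasts T_s = (39/20)/5 = 0.3900 s
reaction-phase robot travel = 1.9500·0.1200 = 0.2340 m
braking distance = 1.9500²/(2·5.0000) = 0.3802 m
human over T_r+T_s: 0.0000·(0.1200+0.3900) = 0.0000 m
C+Z_d+Z_r = 0.0400+0.0300+0.0050 = 0.0750 m
sum ≈ 0.2340+0.3802+0.0000+0.0750 ≈ 0.6893 m = S ✓

v_R_max = 39/20 m/s = 1.9500 m/s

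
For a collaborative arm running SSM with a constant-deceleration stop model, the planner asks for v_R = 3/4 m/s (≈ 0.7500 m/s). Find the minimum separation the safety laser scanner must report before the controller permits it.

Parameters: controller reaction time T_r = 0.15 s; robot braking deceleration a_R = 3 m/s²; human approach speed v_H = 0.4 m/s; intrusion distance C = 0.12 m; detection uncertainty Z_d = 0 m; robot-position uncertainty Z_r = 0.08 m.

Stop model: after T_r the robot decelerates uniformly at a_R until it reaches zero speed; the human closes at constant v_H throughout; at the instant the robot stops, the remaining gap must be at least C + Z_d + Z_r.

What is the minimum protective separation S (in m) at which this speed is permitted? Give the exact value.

braking lasts T_s = (3/4)/3 = 0.2500 s
robot covers v_R·T_r = 0.7500·0.1500 = 0.1125 m before braking
robot covers 0.7500·0.2500 − ½·3.0000·0.2500² = 0.0938 m while stopping
human over T_r+T_s: 0.4000·(0.1500+0.2500) = 0.1600 m
C+Z_d+Z_r = 0.1200+0.0000+0.0800 = 0.2000 m
S_min ≈ 0.1125+0.0938+0.1600+0.2000  ⇒  S_min = 453/800 m

S_min = 453/800 m = 0.5663 m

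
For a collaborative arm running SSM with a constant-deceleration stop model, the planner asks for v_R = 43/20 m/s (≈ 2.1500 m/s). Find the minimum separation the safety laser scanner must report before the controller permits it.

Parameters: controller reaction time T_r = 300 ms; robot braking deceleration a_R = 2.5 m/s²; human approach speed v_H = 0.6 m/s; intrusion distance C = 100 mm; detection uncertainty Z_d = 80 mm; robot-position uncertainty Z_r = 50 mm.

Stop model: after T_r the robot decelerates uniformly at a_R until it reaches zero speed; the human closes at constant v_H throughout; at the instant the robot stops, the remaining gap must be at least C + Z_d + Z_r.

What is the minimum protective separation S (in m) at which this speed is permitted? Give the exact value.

T_s = v_R/a_R = (43/20)/(5/2) = 0.8600 s
robot covers v_R·T_r = 2.1500·0.3000 = 0.6450 m before braking
braking distance = 2.1500²/(2·2.5000) = 0.9245 m
human over T_r+T_s: 0.6000·(0.3000+0.8600) = 0.6960 m
residual clearance needed = 0.1000+0.0800+0.0500 = 0.2300 m
S_min ≈ 0.6450+0.9245+0.6960+0.2300  ⇒  S_min = 4991/2000 m

S_min = 4991/2000 m = 2.4955 m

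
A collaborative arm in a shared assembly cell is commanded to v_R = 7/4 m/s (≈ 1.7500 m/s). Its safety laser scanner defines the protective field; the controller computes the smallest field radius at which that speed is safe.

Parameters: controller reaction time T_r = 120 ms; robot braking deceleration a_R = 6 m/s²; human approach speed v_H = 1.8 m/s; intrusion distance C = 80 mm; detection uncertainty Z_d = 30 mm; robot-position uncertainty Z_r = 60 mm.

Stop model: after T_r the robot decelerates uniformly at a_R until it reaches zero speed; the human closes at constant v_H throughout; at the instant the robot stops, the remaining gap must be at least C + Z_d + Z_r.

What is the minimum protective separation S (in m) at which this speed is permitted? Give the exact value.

T_s = v_R/a_R = (7/4)/6 = 0.2917 s
robot in T_r: 1.7500·0.1200 = 0.2100 m
braking distance = 1.7500²/(2·6.0000) = 0.2552 m
human closes 1.8000·0.4117 = 0.7410 m
C+Z_d+Z_r = 0.0800+0.0300+0.0600 = 0.1700 m
S_min ≈ 0.2100+0.2552+0.7410+0.1700  ⇒  S_min = 33029/24000 m

S_min = 33029/24000 m = 1.3762 m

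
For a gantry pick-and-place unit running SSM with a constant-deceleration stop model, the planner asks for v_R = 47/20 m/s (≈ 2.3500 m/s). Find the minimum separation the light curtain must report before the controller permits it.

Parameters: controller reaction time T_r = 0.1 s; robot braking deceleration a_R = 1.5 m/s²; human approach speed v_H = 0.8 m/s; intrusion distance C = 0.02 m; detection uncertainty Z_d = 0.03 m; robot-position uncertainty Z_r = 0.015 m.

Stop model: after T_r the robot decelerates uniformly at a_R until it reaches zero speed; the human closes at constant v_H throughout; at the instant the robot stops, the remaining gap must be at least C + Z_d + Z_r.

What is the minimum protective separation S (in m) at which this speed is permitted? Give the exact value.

S_min = 4169/1200 m = 3.4742 m

stop time T_s = (47/20)/(3/2) = 1.5667 s
robot in T_r: 2.3500·0.1000 = 0.2350 m
robot covers 2.3500·1.5667 − ½·1.5000·1.5667² = 1.8408 m while stopping
person approaches 0.8000·(0.1000+1.5667) = 1.3333 m
margins: 0.0200+0.0300+0.0150 = 0.0650 m
S_min ≈ 0.2350+1.8408+1.3333+0.0650  ⇒  S_min = 4169/1200 m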